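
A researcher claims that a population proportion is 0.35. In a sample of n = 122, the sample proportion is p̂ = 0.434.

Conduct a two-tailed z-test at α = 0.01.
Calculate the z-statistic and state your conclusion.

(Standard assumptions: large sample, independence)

Answer: z = 1.9452, fail to reject H₀

Derivation:
H₀: p = 0.35, H₁: p ≠ 0.35
Standard error: SE = √(p₀(1-p₀)/n) = √(0.35×0.65/122) = 0.043183
z-statistic: z = (p̂ - p₀)/SE = (0.434 - 0.35)/0.043183 = 1.9452
Critical value: z_0.005 = ±2.576
p-value = 0.0518
Decision: fail to reject H₀ at α = 0.01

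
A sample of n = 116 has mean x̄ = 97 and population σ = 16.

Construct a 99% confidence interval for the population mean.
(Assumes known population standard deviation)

Confidence level: 99%, α = 0.01
z_0.005 = 2.576
SE = σ/√n = 16/√116 = 1.4856
Margin of error = 2.576 × 1.4856 = 3.8269
CI: x̄ ± margin = 97 ± 3.8269
CI: (93.1731, 100.8269)

Answer: (93.1731, 100.8269)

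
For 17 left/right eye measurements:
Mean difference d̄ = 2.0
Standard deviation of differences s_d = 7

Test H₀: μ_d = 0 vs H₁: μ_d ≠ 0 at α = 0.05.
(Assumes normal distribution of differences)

df = n - 1 = 16
SE = s_d/√n = 7/√17 = 1.6977
t = d̄/SE = 2.0/1.6977 = 1.1781
Critical value: t_{0.025,16} = ±2.120
p-value ≈ 0.2560
Decision: fail to reject H₀

Answer: t = 1.1781, fail to reject H₀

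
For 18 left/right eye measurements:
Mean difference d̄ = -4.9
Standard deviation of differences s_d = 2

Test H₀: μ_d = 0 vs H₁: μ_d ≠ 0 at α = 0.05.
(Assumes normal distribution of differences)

df = n - 1 = 17
SE = s_d/√n = 2/√18 = 0.4714
t = d̄/SE = -4.9/0.4714 = -10.3946
Critical value: t_{0.025,17} = ±2.110
p-value < 0.0001
Decision: reject H₀

Answer: t = -10.3946, reject H₀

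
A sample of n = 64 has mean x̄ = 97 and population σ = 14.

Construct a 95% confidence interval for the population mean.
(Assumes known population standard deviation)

Answer: (93.5700, 100.4300)

Derivation:
Confidence level: 95%, α = 0.05
z_0.025 = 1.960
SE = σ/√n = 14/√64 = 1.7500
Margin of error = 1.960 × 1.7500 = 3.4300
CI: x̄ ± margin = 97 ± 3.4300
CI: (93.5700, 100.4300)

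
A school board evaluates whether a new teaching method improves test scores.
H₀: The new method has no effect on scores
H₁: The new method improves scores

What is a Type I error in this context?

Type I error: rejecting H₀ when it is actually true (false positive).
Type II error: failing to reject H₀ when H₁ is actually true (false negative).

Answer: Concluding the new method improves scores when it actually doesn't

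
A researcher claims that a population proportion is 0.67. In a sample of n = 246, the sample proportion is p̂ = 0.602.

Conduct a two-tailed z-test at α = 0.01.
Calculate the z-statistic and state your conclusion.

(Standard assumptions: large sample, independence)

Answer: z = -2.2682, fail to reject H₀

Derivation:
H₀: p = 0.67, H₁: p ≠ 0.67
Standard error: SE = √(p₀(1-p₀)/n) = √(0.67×0.33/246) = 0.029980
z-statistic: z = (p̂ - p₀)/SE = (0.602 - 0.67)/0.029980 = -2.2682
Critical value: z_0.005 = ±2.576
p-value = 0.0233
Decision: fail to reject H₀ at α = 0.01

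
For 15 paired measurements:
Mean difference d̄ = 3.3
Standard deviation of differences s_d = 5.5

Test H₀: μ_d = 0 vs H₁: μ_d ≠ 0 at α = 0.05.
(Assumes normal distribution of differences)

Answer: t = 2.3238, reject H₀

Derivation:
df = n - 1 = 14
SE = s_d/√n = 5.5/√15 = 1.4201
t = d̄/SE = 3.3/1.4201 = 2.3238
Critical value: t_{0.025,14} = ±2.145
p-value ≈ 0.0357
Decision: reject H₀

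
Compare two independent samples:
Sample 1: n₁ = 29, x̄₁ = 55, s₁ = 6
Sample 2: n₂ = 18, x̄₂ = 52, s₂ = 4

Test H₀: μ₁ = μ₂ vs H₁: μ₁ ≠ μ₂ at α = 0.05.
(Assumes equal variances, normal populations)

Answer: t = 1.8746, fail to reject H₀

Derivation:
Pooled variance: s²_p = [28×6² + 17×4²]/(45) = 28.4444
s_p = 5.3333
SE = s_p×√(1/n₁ + 1/n₂) = 5.3333×√(1/29 + 1/18) = 1.6003
t = (x̄₁ - x̄₂)/SE = (55 - 52)/1.6003 = 1.8746
df = 45, t-critical = ±2.014
Decision: fail to reject H₀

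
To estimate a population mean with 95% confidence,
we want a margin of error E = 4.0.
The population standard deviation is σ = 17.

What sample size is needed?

Answer: n = 70

Derivation:
z_0.025 = 1.960
n = (z×σ/E)² = (1.960×17/4.0)²
n = 69.3889
Round up: n = 70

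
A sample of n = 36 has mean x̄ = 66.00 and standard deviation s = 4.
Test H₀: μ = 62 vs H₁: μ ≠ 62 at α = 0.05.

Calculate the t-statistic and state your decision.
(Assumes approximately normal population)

df = n - 1 = 35
SE = s/√n = 4/√36 = 0.6667
t = (x̄ - μ₀)/SE = (66.00 - 62)/0.6667 = 5.9997
Critical value: t_{0.025,35} = ±2.030
p-value < 0.0001
Decision: reject H₀

Answer: t = 5.9997, reject H₀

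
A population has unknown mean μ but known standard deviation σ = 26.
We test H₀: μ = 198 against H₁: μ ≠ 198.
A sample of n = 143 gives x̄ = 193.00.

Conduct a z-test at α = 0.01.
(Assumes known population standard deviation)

Answer: z = -2.2997, fail to reject H₀

Derivation:
Standard error: SE = σ/√n = 26/√143 = 2.1742
z-statistic: z = (x̄ - μ₀)/SE = (193.00 - 198)/2.1742 = -2.2997
Critical value: ±2.576
p-value = 0.0215
Decision: fail to reject H₀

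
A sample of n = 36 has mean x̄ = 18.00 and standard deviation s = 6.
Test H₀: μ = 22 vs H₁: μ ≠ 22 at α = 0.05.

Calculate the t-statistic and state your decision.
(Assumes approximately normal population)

df = n - 1 = 35
SE = s/√n = 6/√36 = 1.0000
t = (x̄ - μ₀)/SE = (18.00 - 22)/1.0000 = -4.0000
Critical value: t_{0.025,35} = ±2.030
p-value ≈ 0.0003
Decision: reject H₀

Answer: t = -4.0000, reject H₀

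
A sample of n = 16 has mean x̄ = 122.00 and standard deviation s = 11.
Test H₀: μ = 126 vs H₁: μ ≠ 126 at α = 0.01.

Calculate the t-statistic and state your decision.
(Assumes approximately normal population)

Answer: t = -1.4545, fail to reject H₀

Derivation:
df = n - 1 = 15
SE = s/√n = 11/√16 = 2.7500
t = (x̄ - μ₀)/SE = (122.00 - 126)/2.7500 = -1.4545
Critical value: t_{0.005,15} = ±2.947
p-value ≈ 0.1664
Decision: fail to reject H₀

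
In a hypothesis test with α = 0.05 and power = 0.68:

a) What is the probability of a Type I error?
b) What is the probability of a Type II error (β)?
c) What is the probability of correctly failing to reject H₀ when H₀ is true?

Answer: a) 0.05, b) 0.32, c) 0.95

Derivation:
a) Type I error probability = α = 0.05
b) Power = P(reject H₀ | H₁ true) = 1 - β = 0.68, so Type II error probability = β = 1 - Power = 0.32
c) P(fail to reject H₀ | H₀ true) = 1 - α = 0.95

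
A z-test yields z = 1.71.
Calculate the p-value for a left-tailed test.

Answer: p-value ≈ 0.9564

Derivation:
For z = 1.71:
p = P(Z < 1.71) = Φ(1.71) = 0.9564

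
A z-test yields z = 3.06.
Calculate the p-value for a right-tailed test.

Answer: p-value ≈ 0.0011

Derivation:
For z = 3.06:
p = P(Z > 3.06) = 1 - Φ(3.06) = 0.0011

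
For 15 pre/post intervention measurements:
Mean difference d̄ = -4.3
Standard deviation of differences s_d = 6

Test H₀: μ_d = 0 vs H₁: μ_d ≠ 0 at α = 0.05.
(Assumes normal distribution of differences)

df = n - 1 = 14
SE = s_d/√n = 6/√15 = 1.5492
t = d̄/SE = -4.3/1.5492 = -2.7756
Critical value: t_{0.025,14} = ±2.145
p-value ≈ 0.0149
Decision: reject H₀

Answer: t = -2.7756, reject H₀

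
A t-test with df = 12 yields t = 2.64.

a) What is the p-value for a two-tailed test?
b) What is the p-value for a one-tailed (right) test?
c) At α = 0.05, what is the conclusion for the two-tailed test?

Answer: a) 0.0216, b) 0.0108, c) reject H₀

Derivation:
Using t-distribution with df = 12:
a) Two-tailed: p = 2×P(T > 2.64) = 0.0216
b) One-tailed: p = P(T > 2.64) = 0.0108
c) 0.0216 < 0.05, reject H₀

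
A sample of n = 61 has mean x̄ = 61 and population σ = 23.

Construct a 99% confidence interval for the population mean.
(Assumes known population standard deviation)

Answer: (53.4142, 68.5858)

Derivation:
Confidence level: 99%, α = 0.01
z_0.005 = 2.576
SE = σ/√n = 23/√61 = 2.9448
Margin of error = 2.576 × 2.9448 = 7.5858
CI: x̄ ± margin = 61 ± 7.5858
CI: (53.4142, 68.5858)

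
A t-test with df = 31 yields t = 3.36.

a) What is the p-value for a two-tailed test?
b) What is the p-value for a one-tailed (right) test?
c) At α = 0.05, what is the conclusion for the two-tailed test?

Answer: a) 0.0021, b) 0.0010, c) reject H₀

Derivation:
Using t-distribution with df = 31:
a) Two-tailed: p = 2×P(T > 3.36) = 0.0021
b) One-tailed: p = P(T > 3.36) = 0.0010
c) 0.0021 < 0.05, reject H₀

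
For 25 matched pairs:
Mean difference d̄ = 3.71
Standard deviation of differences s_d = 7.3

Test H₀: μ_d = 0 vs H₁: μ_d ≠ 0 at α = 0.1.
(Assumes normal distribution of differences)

df = n - 1 = 24
SE = s_d/√n = 7.3/√25 = 1.4600
t = d̄/SE = 3.71/1.4600 = 2.5411
Critical value: t_{0.05,24} = ±1.711
p-value ≈ 0.0179
Decision: reject H₀

Answer: t = 2.5411, reject H₀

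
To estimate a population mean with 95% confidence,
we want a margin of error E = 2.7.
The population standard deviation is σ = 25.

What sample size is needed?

Answer: n = 330

Derivation:
z_0.025 = 1.960
n = (z×σ/E)² = (1.960×25/2.7)²
n = 329.3553
Round up: n = 330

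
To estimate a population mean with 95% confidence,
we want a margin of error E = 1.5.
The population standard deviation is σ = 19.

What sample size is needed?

z_0.025 = 1.960
n = (z×σ/E)² = (1.960×19/1.5)²
n = 616.3634
Round up: n = 617

Answer: n = 617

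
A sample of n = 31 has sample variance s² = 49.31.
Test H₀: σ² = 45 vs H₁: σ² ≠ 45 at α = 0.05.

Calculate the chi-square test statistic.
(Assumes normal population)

df = n - 1 = 30
χ² = (n-1)s²/σ₀² = 30×49.31/45 = 32.8733
Critical values: χ²_{0.975,30} = 16.791, χ²_{0.025,30} = 46.979
Rejection region: χ² < 16.791 or χ² > 46.979
Decision: fail to reject H₀

Answer: χ² = 32.8733, fail to reject H₀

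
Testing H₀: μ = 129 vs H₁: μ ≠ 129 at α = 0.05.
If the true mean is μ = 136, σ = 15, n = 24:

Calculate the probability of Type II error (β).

SE = σ/√n = 15/√24 = 3.0619
Critical values: μ₀ ± z_0.025×SE = 129 ± 1.960×3.0619
Acceptance region: (122.9987, 135.0013)
Under H₁ (μ = 136): z_high = (135.0013 - 136)/3.0619 = -0.3262, z_low = (122.9987 - 136)/3.0619 = -4.2462
β = P(not reject | H₁) = Φ(-0.3262) - Φ(-4.2462) ≈ 0.3721

Answer: β ≈ 0.3721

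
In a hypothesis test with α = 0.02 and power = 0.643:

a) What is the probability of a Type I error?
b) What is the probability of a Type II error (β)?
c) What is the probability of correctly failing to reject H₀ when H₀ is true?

a) Type I error probability = α = 0.02
b) Power = P(reject H₀ | H₁ true) = 1 - β = 0.643, so Type II error probability = β = 1 - Power = 0.357
c) P(fail to reject H₀ | H₀ true) = 1 - α = 0.98

Answer: a) 0.02, b) 0.357, c) 0.98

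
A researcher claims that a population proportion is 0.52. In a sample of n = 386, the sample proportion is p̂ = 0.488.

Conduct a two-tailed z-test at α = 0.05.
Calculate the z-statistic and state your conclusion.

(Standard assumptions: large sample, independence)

Answer: z = -1.2584, fail to reject H₀

Derivation:
H₀: p = 0.52, H₁: p ≠ 0.52
Standard error: SE = √(p₀(1-p₀)/n) = √(0.52×0.48/386) = 0.025429
z-statistic: z = (p̂ - p₀)/SE = (0.488 - 0.52)/0.025429 = -1.2584
Critical value: z_0.025 = ±1.960
p-value = 0.2082
Decision: fail to reject H₀ at α = 0.05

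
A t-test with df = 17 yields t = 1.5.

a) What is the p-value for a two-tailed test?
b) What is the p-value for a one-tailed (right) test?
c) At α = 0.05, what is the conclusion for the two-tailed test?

Answer: a) 0.1520, b) 0.0760, c) fail to reject H₀

Derivation:
Using t-distribution with df = 17:
a) Two-tailed: p = 2×P(T > 1.5) = 0.1520
b) One-tailed: p = P(T > 1.5) = 0.0760
c) 0.1520 ≥ 0.05, fail to reject H₀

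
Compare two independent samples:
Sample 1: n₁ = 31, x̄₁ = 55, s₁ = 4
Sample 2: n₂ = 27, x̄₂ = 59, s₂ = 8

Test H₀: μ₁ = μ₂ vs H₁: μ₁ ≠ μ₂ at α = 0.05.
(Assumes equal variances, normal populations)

Answer: t = -2.4558, reject H₀

Derivation:
Pooled variance: s²_p = [30×4² + 26×8²]/(56) = 38.2857
s_p = 6.1875
SE = s_p×√(1/n₁ + 1/n₂) = 6.1875×√(1/31 + 1/27) = 1.6288
t = (x̄₁ - x̄₂)/SE = (55 - 59)/1.6288 = -2.4558
df = 56, t-critical = ±2.003
Decision: reject H₀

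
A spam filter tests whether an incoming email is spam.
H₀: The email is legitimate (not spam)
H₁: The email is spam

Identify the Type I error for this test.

A Type I error (probability α) occurs when we reject a true H₀.
A Type II error (probability β) occurs when we fail to reject a false H₀.

Answer: Marking a legitimate email as spam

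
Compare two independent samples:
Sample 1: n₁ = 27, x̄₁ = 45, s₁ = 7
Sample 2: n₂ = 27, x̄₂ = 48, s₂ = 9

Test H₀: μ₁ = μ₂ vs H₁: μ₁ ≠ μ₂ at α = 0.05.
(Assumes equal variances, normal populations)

Pooled variance: s²_p = [26×7² + 26×9²]/(52) = 65.0000
s_p = 8.0623
SE = s_p×√(1/n₁ + 1/n₂) = 8.0623×√(1/27 + 1/27) = 2.1943
t = (x̄₁ - x̄₂)/SE = (45 - 48)/2.1943 = -1.3672
df = 52, t-critical = ±2.007
Decision: fail to reject H₀

Answer: t = -1.3672, fail to reject H₀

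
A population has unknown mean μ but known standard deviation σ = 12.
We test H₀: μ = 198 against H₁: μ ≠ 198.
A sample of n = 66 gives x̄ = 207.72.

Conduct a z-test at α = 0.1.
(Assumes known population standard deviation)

Standard error: SE = σ/√n = 12/√66 = 1.4771
z-statistic: z = (x̄ - μ₀)/SE = (207.72 - 198)/1.4771 = 6.5805
Critical value: ±1.645
p-value < 0.0001
Decision: reject H₀

Answer: z = 6.5805, reject H₀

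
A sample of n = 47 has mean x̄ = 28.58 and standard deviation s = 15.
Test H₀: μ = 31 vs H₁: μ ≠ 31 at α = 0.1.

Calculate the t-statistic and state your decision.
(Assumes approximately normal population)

Answer: t = -1.1060, fail to reject H₀

Derivation:
df = n - 1 = 46
SE = s/√n = 15/√47 = 2.1880
t = (x̄ - μ₀)/SE = (28.58 - 31)/2.1880 = -1.1060
Critical value: t_{0.05,46} = ±1.679
p-value ≈ 0.2745
Decision: fail to reject H₀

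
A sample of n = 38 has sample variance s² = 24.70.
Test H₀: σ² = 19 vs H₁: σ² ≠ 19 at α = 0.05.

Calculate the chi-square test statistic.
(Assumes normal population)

Answer: χ² = 48.1000, fail to reject H₀

Derivation:
df = n - 1 = 37
χ² = (n-1)s²/σ₀² = 37×24.70/19 = 48.1000
Critical values: χ²_{0.975,37} = 22.106, χ²_{0.025,37} = 55.668
Rejection region: χ² < 22.106 or χ² > 55.668
Decision: fail to reject H₀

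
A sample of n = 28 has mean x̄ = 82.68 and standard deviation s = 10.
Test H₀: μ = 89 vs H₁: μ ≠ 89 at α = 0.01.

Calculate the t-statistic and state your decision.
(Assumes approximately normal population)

df = n - 1 = 27
SE = s/√n = 10/√28 = 1.8898
t = (x̄ - μ₀)/SE = (82.68 - 89)/1.8898 = -3.3443
Critical value: t_{0.005,27} = ±2.771
p-value ≈ 0.0024
Decision: reject H₀

Answer: t = -3.3443, reject H₀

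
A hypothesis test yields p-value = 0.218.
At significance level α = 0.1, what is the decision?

Compare p-value to α:
0.218 ≥ 0.1
Decision: fail to reject H₀

Answer: fail to reject H₀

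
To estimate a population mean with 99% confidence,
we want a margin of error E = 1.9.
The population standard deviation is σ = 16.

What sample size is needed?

z_0.005 = 2.576
n = (z×σ/E)² = (2.576×16/1.9)²
n = 470.5703
Round up: n = 471

Answer: n = 471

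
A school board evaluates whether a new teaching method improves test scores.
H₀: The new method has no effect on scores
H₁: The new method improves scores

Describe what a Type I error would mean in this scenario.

Type I error: rejecting H₀ when it is actually true (false positive).
Type II error: failing to reject H₀ when H₁ is actually true (false negative).

Answer: Concluding the new method improves scores when it actually doesn't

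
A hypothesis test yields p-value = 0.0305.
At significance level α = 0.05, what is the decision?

Compare p-value to α:
0.0305 < 0.05
Decision: reject H₀

Answer: reject H₀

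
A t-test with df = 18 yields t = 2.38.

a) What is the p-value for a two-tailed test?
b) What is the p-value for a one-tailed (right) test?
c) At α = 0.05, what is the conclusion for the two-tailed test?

Answer: a) 0.0286, b) 0.0143, c) reject H₀

Derivation:
Using t-distribution with df = 18:
a) Two-tailed: p = 2×P(T > 2.38) = 0.0286
b) One-tailed: p = P(T > 2.38) = 0.0143
c) 0.0286 < 0.05, reject H₀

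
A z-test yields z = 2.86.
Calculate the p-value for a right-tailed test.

Answer: p-value ≈ 0.0021

Derivation:
For z = 2.86:
p = P(Z > 2.86) = 1 - Φ(2.86) = 0.0021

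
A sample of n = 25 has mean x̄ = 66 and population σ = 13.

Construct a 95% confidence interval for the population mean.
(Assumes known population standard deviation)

Answer: (60.9040, 71.0960)

Derivation:
Confidence level: 95%, α = 0.05
z_0.025 = 1.960
SE = σ/√n = 13/√25 = 2.6000
Margin of error = 1.960 × 2.6000 = 5.0960
CI: x̄ ± margin = 66 ± 5.0960
CI: (60.9040, 71.0960)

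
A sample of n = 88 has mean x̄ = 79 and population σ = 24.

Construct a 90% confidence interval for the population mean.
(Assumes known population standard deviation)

Answer: (74.7914, 83.2086)

Derivation:
Confidence level: 90%, α = 0.1
z_0.05 = 1.645
SE = σ/√n = 24/√88 = 2.5584
Margin of error = 1.645 × 2.5584 = 4.2086
CI: x̄ ± margin = 79 ± 4.2086
CI: (74.7914, 83.2086)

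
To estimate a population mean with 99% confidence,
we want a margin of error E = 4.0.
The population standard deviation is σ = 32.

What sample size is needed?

z_0.005 = 2.576
n = (z×σ/E)² = (2.576×32/4.0)²
n = 424.6897
Round up: n = 425

Answer: n = 425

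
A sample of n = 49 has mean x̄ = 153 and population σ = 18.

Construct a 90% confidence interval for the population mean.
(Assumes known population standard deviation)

Answer: (148.7700, 157.2300)

Derivation:
Confidence level: 90%, α = 0.1
z_0.05 = 1.645
SE = σ/√n = 18/√49 = 2.5714
Margin of error = 1.645 × 2.5714 = 4.2300
CI: x̄ ± margin = 153 ± 4.2300
CI: (148.7700, 157.2300)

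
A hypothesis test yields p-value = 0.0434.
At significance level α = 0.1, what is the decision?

Answer: reject H₀

Derivation:
Compare p-value to α:
0.0434 < 0.1
Decision: reject H₀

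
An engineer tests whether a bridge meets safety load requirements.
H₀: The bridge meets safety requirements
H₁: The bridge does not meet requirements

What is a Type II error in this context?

Answer: Declaring an unsafe bridge to be safe

Derivation:
Type I error (α): Rejecting H₀ when H₀ is true
Type II error (β): Failing to reject H₀ when H₁ is true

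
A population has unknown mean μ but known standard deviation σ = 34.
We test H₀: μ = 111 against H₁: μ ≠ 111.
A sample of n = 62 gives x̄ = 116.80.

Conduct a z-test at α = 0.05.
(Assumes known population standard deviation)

Answer: z = 1.3432, fail to reject H₀

Derivation:
Standard error: SE = σ/√n = 34/√62 = 4.3180
z-statistic: z = (x̄ - μ₀)/SE = (116.80 - 111)/4.3180 = 1.3432
Critical value: ±1.960
p-value = 0.1792
Decision: fail to reject H₀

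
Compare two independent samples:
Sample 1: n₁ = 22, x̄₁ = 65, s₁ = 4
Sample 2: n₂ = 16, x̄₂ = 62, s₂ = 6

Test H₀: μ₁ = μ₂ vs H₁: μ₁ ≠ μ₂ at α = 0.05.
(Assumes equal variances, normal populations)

Answer: t = 1.8509, fail to reject H₀

Derivation:
Pooled variance: s²_p = [21×4² + 15×6²]/(36) = 24.3333
s_p = 4.9329
SE = s_p×√(1/n₁ + 1/n₂) = 4.9329×√(1/22 + 1/16) = 1.6208
t = (x̄₁ - x̄₂)/SE = (65 - 62)/1.6208 = 1.8509
df = 36, t-critical = ±2.028
Decision: fail to reject H₀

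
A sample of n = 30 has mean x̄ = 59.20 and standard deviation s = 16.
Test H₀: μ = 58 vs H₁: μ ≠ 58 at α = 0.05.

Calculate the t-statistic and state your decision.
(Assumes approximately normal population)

df = n - 1 = 29
SE = s/√n = 16/√30 = 2.9212
t = (x̄ - μ₀)/SE = (59.20 - 58)/2.9212 = 0.4108
Critical value: t_{0.025,29} = ±2.045
p-value ≈ 0.6842
Decision: fail to reject H₀

Answer: t = 0.4108, fail to reject H₀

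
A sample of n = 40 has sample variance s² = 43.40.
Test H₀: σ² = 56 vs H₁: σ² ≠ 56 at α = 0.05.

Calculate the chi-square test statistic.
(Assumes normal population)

Answer: χ² = 30.2250, fail to reject H₀

Derivation:
df = n - 1 = 39
χ² = (n-1)s²/σ₀² = 39×43.40/56 = 30.2250
Critical values: χ²_{0.975,39} = 23.654, χ²_{0.025,39} = 58.120
Rejection region: χ² < 23.654 or χ² > 58.120
Decision: fail to reject H₀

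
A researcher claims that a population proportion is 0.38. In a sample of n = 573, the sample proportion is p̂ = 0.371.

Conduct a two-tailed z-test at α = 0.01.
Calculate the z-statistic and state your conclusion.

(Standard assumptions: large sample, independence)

Answer: z = -0.4439, fail to reject H₀

Derivation:
H₀: p = 0.38, H₁: p ≠ 0.38
Standard error: SE = √(p₀(1-p₀)/n) = √(0.38×0.62/573) = 0.020277
z-statistic: z = (p̂ - p₀)/SE = (0.371 - 0.38)/0.020277 = -0.4439
Critical value: z_0.005 = ±2.576
p-value = 0.6571
Decision: fail to reject H₀ at α = 0.01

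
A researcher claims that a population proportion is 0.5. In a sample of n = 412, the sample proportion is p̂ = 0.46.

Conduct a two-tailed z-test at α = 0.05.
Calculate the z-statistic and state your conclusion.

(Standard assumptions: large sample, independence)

H₀: p = 0.5, H₁: p ≠ 0.5
Standard error: SE = √(p₀(1-p₀)/n) = √(0.5×0.5/412) = 0.024633
z-statistic: z = (p̂ - p₀)/SE = (0.46 - 0.5)/0.024633 = -1.6238
Critical value: z_0.025 = ±1.960
p-value = 0.1044
Decision: fail to reject H₀ at α = 0.05

Answer: z = -1.6238, fail to reject H₀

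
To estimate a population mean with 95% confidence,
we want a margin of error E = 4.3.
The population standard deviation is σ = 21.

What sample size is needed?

z_0.025 = 1.960
n = (z×σ/E)² = (1.960×21/4.3)²
n = 91.6250
Round up: n = 92

Answer: n = 92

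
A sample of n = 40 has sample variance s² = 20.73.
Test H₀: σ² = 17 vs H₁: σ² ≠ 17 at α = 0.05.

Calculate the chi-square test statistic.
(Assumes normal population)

Answer: χ² = 47.5571, fail to reject H₀

Derivation:
df = n - 1 = 39
χ² = (n-1)s²/σ₀² = 39×20.73/17 = 47.5571
Critical values: χ²_{0.975,39} = 23.654, χ²_{0.025,39} = 58.120
Rejection region: χ² < 23.654 or χ² > 58.120
Decision: fail to reject H₀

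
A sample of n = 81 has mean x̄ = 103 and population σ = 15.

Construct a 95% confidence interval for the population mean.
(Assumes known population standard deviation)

Confidence level: 95%, α = 0.05
z_0.025 = 1.960
SE = σ/√n = 15/√81 = 1.6667
Margin of error = 1.960 × 1.6667 = 3.2667
CI: x̄ ± margin = 103 ± 3.2667
CI: (99.7333, 106.2667)

Answer: (99.7333, 106.2667)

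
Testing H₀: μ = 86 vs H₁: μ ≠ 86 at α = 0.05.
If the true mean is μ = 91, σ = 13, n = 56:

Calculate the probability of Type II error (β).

Answer: β ≈ 0.1793

Derivation:
SE = σ/√n = 13/√56 = 1.7372
Critical values: μ₀ ± z_0.025×SE = 86 ± 1.960×1.7372
Acceptance region: (82.5951, 89.4049)
Under H₁ (μ = 91): z_high = (89.4049 - 91)/1.7372 = -0.9182, z_low = (82.5951 - 91)/1.7372 = -4.8382
β = P(not reject | H₁) = Φ(-0.9182) - Φ(-4.8382) ≈ 0.1793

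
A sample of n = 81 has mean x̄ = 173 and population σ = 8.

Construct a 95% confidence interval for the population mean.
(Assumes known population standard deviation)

Confidence level: 95%, α = 0.05
z_0.025 = 1.960
SE = σ/√n = 8/√81 = 0.8889
Margin of error = 1.960 × 0.8889 = 1.7422
CI: x̄ ± margin = 173 ± 1.7422
CI: (171.2578, 174.7422)

Answer: (171.2578, 174.7422)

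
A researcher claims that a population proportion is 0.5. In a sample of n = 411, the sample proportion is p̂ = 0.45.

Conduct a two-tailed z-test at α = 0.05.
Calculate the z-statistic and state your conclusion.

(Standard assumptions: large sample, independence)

Answer: z = -2.0273, reject H₀

Derivation:
H₀: p = 0.5, H₁: p ≠ 0.5
Standard error: SE = √(p₀(1-p₀)/n) = √(0.5×0.5/411) = 0.024663
z-statistic: z = (p̂ - p₀)/SE = (0.45 - 0.5)/0.024663 = -2.0273
Critical value: z_0.025 = ±1.960
p-value = 0.0426
Decision: reject H₀ at α = 0.05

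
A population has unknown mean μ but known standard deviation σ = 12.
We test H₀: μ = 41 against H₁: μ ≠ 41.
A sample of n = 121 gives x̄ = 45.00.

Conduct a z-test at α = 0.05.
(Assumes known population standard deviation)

Standard error: SE = σ/√n = 12/√121 = 1.0909
z-statistic: z = (x̄ - μ₀)/SE = (45.00 - 41)/1.0909 = 3.6667
Critical value: ±1.960
p-value = 0.0002
Decision: reject H₀

Answer: z = 3.6667, reject H₀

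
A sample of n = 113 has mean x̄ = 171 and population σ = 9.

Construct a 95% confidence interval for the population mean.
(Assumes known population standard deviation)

Answer: (169.3407, 172.6593)

Derivation:
Confidence level: 95%, α = 0.05
z_0.025 = 1.960
SE = σ/√n = 9/√113 = 0.8466
Margin of error = 1.960 × 0.8466 = 1.6593
CI: x̄ ± margin = 171 ± 1.6593
CI: (169.3407, 172.6593)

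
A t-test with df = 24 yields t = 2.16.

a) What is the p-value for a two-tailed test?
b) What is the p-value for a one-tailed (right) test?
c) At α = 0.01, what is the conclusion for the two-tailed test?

Using t-distribution with df = 24:
a) Two-tailed: p = 2×P(T > 2.16) = 0.0410
b) One-tailed: p = P(T > 2.16) = 0.0205
c) 0.0410 ≥ 0.01, fail to reject H₀

Answer: a) 0.0410, b) 0.0205, c) fail to reject H₀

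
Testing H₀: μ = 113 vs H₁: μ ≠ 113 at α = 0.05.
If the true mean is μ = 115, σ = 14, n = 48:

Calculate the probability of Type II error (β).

Answer: β ≈ 0.8325

Derivation:
SE = σ/√n = 14/√48 = 2.0207
Critical values: μ₀ ± z_0.025×SE = 113 ± 1.960×2.0207
Acceptance region: (109.0394, 116.9606)
Under H₁ (μ = 115): z_high = (116.9606 - 115)/2.0207 = 0.9703, z_low = (109.0394 - 115)/2.0207 = -2.9498
β = P(not reject | H₁) = Φ(0.9703) - Φ(-2.9498) ≈ 0.8325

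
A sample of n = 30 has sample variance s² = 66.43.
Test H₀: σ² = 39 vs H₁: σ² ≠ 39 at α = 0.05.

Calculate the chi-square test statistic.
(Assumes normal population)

df = n - 1 = 29
χ² = (n-1)s²/σ₀² = 29×66.43/39 = 49.3967
Critical values: χ²_{0.975,29} = 16.047, χ²_{0.025,29} = 45.722
Rejection region: χ² < 16.047 or χ² > 45.722
Decision: reject H₀

Answer: χ² = 49.3967, reject H₀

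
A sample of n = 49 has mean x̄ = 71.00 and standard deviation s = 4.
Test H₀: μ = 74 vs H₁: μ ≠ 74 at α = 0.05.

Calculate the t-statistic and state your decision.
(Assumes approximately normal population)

df = n - 1 = 48
SE = s/√n = 4/√49 = 0.5714
t = (x̄ - μ₀)/SE = (71.00 - 74)/0.5714 = -5.2503
Critical value: t_{0.025,48} = ±2.011
p-value < 0.0001
Decision: reject H₀

Answer: t = -5.2503, reject H₀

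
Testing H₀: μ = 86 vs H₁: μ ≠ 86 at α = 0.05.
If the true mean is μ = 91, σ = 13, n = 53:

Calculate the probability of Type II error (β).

Answer: β ≈ 0.2005

Derivation:
SE = σ/√n = 13/√53 = 1.7857
Critical values: μ₀ ± z_0.025×SE = 86 ± 1.960×1.7857
Acceptance region: (82.5000, 89.5000)
Under H₁ (μ = 91): z_high = (89.5000 - 91)/1.7857 = -0.8400, z_low = (82.5000 - 91)/1.7857 = -4.7600
β = P(not reject | H₁) = Φ(-0.8400) - Φ(-4.7600) ≈ 0.2005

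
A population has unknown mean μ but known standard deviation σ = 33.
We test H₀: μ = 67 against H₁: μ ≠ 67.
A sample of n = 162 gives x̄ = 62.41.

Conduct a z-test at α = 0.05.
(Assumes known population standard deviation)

Standard error: SE = σ/√n = 33/√162 = 2.5927
z-statistic: z = (x̄ - μ₀)/SE = (62.41 - 67)/2.5927 = -1.7704
Critical value: ±1.960
p-value = 0.0767
Decision: fail to reject H₀

Answer: z = -1.7704, fail to reject H₀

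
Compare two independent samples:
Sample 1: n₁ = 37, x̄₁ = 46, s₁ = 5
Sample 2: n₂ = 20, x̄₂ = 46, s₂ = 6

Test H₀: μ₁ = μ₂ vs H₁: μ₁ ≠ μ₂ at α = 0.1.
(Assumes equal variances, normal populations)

Answer: t = 0.0000, fail to reject H₀

Derivation:
Pooled variance: s²_p = [36×5² + 19×6²]/(55) = 28.8000
s_p = 5.3666
SE = s_p×√(1/n₁ + 1/n₂) = 5.3666×√(1/37 + 1/20) = 1.4894
t = (x̄₁ - x̄₂)/SE = (46 - 46)/1.4894 = 0.0000
df = 55, t-critical = ±1.673
Decision: fail to reject H₀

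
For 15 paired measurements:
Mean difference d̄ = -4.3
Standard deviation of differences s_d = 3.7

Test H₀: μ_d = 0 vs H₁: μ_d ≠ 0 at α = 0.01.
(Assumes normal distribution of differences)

Answer: t = -4.5012, reject H₀

Derivation:
df = n - 1 = 14
SE = s_d/√n = 3.7/√15 = 0.9553
t = d̄/SE = -4.3/0.9553 = -4.5012
Critical value: t_{0.005,14} = ±2.977
p-value ≈ 0.0005
Decision: reject H₀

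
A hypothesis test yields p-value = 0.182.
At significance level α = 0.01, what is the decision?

Answer: fail to reject H₀

Derivation:
Compare p-value to α:
0.182 ≥ 0.01
Decision: fail to reject H₀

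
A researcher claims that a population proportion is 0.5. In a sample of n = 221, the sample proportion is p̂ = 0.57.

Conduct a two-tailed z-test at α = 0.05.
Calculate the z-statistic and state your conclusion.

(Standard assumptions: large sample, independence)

Answer: z = 2.0812, reject H₀

Derivation:
H₀: p = 0.5, H₁: p ≠ 0.5
Standard error: SE = √(p₀(1-p₀)/n) = √(0.5×0.5/221) = 0.033634
z-statistic: z = (p̂ - p₀)/SE = (0.57 - 0.5)/0.033634 = 2.0812
Critical value: z_0.025 = ±1.960
p-value = 0.0374
Decision: reject H₀ at α = 0.05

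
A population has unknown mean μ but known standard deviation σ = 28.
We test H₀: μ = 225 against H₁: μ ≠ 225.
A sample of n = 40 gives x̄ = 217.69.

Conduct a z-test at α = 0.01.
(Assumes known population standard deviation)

Answer: z = -1.6512, fail to reject H₀

Derivation:
Standard error: SE = σ/√n = 28/√40 = 4.4272
z-statistic: z = (x̄ - μ₀)/SE = (217.69 - 225)/4.4272 = -1.6512
Critical value: ±2.576
p-value = 0.0987
Decision: fail to reject H₀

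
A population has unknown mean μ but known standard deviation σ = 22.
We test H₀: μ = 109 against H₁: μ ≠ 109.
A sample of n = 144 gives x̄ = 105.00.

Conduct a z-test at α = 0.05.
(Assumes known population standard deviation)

Answer: z = -2.1819, reject H₀

Derivation:
Standard error: SE = σ/√n = 22/√144 = 1.8333
z-statistic: z = (x̄ - μ₀)/SE = (105.00 - 109)/1.8333 = -2.1819
Critical value: ±1.960
p-value = 0.0291
Decision: reject H₀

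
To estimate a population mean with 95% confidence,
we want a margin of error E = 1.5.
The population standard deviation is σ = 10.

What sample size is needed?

Answer: n = 171

Derivation:
z_0.025 = 1.960
n = (z×σ/E)² = (1.960×10/1.5)²
n = 170.7378
Round up: n = 171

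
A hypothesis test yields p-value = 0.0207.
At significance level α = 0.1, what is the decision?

Compare p-value to α:
0.0207 < 0.1
Decision: reject H₀

Answer: reject H₀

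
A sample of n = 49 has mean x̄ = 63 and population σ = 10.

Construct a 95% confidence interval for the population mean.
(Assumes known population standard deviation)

Answer: (60.1999, 65.8001)

Derivation:
Confidence level: 95%, α = 0.05
z_0.025 = 1.960
SE = σ/√n = 10/√49 = 1.4286
Margin of error = 1.960 × 1.4286 = 2.8001
CI: x̄ ± margin = 63 ± 2.8001
CI: (60.1999, 65.8001)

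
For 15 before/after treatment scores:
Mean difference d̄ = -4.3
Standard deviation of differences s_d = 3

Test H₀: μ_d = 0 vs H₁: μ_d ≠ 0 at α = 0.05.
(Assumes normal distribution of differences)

df = n - 1 = 14
SE = s_d/√n = 3/√15 = 0.7746
t = d̄/SE = -4.3/0.7746 = -5.5513
Critical value: t_{0.025,14} = ±2.145
p-value ≈ 0.0001
Decision: reject H₀

Answer: t = -5.5513, reject H₀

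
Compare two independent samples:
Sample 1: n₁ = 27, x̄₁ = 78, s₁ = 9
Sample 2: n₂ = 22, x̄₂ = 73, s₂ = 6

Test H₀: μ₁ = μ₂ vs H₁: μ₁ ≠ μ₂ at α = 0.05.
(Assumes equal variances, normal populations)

Answer: t = 2.2309, reject H₀

Derivation:
Pooled variance: s²_p = [26×9² + 21×6²]/(47) = 60.8936
s_p = 7.8034
SE = s_p×√(1/n₁ + 1/n₂) = 7.8034×√(1/27 + 1/22) = 2.2412
t = (x̄₁ - x̄₂)/SE = (78 - 73)/2.2412 = 2.2309
df = 47, t-critical = ±2.012
Decision: reject H₀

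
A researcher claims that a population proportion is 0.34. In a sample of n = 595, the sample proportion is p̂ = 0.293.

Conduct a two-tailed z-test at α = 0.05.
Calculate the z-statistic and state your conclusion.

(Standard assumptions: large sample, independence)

H₀: p = 0.34, H₁: p ≠ 0.34
Standard error: SE = √(p₀(1-p₀)/n) = √(0.34×0.66/595) = 0.019420
z-statistic: z = (p̂ - p₀)/SE = (0.293 - 0.34)/0.019420 = -2.4202
Critical value: z_0.025 = ±1.960
p-value = 0.0155
Decision: reject H₀ at α = 0.05

Answer: z = -2.4202, reject H₀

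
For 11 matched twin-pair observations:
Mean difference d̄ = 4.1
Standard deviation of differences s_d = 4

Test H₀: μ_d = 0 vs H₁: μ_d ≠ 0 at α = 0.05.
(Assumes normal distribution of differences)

Answer: t = 3.3997, reject H₀

Derivation:
df = n - 1 = 10
SE = s_d/√n = 4/√11 = 1.2060
t = d̄/SE = 4.1/1.2060 = 3.3997
Critical value: t_{0.025,10} = ±2.228
p-value ≈ 0.0068
Decision: reject H₀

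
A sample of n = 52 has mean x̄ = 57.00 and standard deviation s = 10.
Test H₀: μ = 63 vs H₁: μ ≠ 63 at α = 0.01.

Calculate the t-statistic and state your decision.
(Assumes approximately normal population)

Answer: t = -4.3265, reject H₀

Derivation:
df = n - 1 = 51
SE = s/√n = 10/√52 = 1.3868
t = (x̄ - μ₀)/SE = (57.00 - 63)/1.3868 = -4.3265
Critical value: t_{0.005,51} = ±2.676
p-value ≈ 0.0001
Decision: reject H₀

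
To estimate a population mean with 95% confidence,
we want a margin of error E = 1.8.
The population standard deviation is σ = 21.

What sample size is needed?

z_0.025 = 1.960
n = (z×σ/E)² = (1.960×21/1.8)²
n = 522.8844
Round up: n = 523

Answer: n = 523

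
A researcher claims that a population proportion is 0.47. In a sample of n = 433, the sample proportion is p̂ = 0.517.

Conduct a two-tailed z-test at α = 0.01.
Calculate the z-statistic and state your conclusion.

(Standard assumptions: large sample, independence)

Answer: z = 1.9596, fail to reject H₀

Derivation:
H₀: p = 0.47, H₁: p ≠ 0.47
Standard error: SE = √(p₀(1-p₀)/n) = √(0.47×0.53/433) = 0.023985
z-statistic: z = (p̂ - p₀)/SE = (0.517 - 0.47)/0.023985 = 1.9596
Critical value: z_0.005 = ±2.576
p-value = 0.0500
Decision: fail to reject H₀ at α = 0.01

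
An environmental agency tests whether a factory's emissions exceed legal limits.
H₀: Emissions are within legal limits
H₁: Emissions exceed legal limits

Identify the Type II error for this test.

Type I error (α): Rejecting H₀ when H₀ is true
Type II error (β): Failing to reject H₀ when H₁ is true

Answer: Failing to cite a factory whose emissions actually exceed the limit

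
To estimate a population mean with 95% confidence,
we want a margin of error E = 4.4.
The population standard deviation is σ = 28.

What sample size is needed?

Answer: n = 156

Derivation:
z_0.025 = 1.960
n = (z×σ/E)² = (1.960×28/4.4)²
n = 155.5689
Round up: n = 156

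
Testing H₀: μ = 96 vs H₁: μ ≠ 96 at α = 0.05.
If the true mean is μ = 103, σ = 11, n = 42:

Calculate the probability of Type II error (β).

Answer: β ≈ 0.0152

Derivation:
SE = σ/√n = 11/√42 = 1.6973
Critical values: μ₀ ± z_0.025×SE = 96 ± 1.960×1.6973
Acceptance region: (92.6733, 99.3267)
Under H₁ (μ = 103): z_high = (99.3267 - 103)/1.6973 = -2.1642, z_low = (92.6733 - 103)/1.6973 = -6.0842
β = P(not reject | H₁) = Φ(-2.1642) - Φ(-6.0842) ≈ 0.0152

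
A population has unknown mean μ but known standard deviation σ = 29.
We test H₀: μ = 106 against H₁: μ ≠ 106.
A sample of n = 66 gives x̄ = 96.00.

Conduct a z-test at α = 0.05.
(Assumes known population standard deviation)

Answer: z = -2.8014, reject H₀

Derivation:
Standard error: SE = σ/√n = 29/√66 = 3.5697
z-statistic: z = (x̄ - μ₀)/SE = (96.00 - 106)/3.5697 = -2.8014
Critical value: ±1.960
p-value = 0.0051
Decision: reject H₀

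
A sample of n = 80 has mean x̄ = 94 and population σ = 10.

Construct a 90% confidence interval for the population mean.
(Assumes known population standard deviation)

Confidence level: 90%, α = 0.1
z_0.05 = 1.645
SE = σ/√n = 10/√80 = 1.1180
Margin of error = 1.645 × 1.1180 = 1.8391
CI: x̄ ± margin = 94 ± 1.8391
CI: (92.1609, 95.8391)

Answer: (92.1609, 95.8391)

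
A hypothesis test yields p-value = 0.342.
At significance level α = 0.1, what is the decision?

Answer: fail to reject H₀

Derivation:
Compare p-value to α:
0.342 ≥ 0.1
Decision: fail to reject H₀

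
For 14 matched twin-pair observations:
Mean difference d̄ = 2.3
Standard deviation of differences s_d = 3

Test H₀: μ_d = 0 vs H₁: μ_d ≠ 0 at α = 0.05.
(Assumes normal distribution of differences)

Answer: t = 2.8685, reject H₀

Derivation:
df = n - 1 = 13
SE = s_d/√n = 3/√14 = 0.8018
t = d̄/SE = 2.3/0.8018 = 2.8685
Critical value: t_{0.025,13} = ±2.160
p-value ≈ 0.0132
Decision: reject H₀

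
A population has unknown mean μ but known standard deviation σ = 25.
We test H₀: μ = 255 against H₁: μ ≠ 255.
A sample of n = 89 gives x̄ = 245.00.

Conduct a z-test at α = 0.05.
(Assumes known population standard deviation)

Standard error: SE = σ/√n = 25/√89 = 2.6500
z-statistic: z = (x̄ - μ₀)/SE = (245.00 - 255)/2.6500 = -3.7736
Critical value: ±1.960
p-value = 0.0002
Decision: reject H₀

Answer: z = -3.7736, reject H₀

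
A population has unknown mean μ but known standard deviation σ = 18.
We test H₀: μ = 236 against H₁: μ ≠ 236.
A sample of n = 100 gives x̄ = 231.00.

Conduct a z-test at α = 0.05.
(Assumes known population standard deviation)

Answer: z = -2.7778, reject H₀

Derivation:
Standard error: SE = σ/√n = 18/√100 = 1.8000
z-statistic: z = (x̄ - μ₀)/SE = (231.00 - 236)/1.8000 = -2.7778
Critical value: ±1.960
p-value = 0.0055
Decision: reject H₀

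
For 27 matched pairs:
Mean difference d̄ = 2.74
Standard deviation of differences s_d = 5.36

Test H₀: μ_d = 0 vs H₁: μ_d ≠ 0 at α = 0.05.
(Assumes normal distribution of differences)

df = n - 1 = 26
SE = s_d/√n = 5.36/√27 = 1.0315
t = d̄/SE = 2.74/1.0315 = 2.6563
Critical value: t_{0.025,26} = ±2.056
p-value ≈ 0.0133
Decision: reject H₀

Answer: t = 2.6563, reject H₀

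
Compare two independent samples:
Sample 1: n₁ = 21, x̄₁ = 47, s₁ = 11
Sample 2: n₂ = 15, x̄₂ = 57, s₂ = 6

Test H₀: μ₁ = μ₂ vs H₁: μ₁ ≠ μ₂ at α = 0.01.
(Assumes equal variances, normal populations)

Answer: t = -3.1898, reject H₀

Derivation:
Pooled variance: s²_p = [20×11² + 14×6²]/(34) = 86.0000
s_p = 9.2736
SE = s_p×√(1/n₁ + 1/n₂) = 9.2736×√(1/21 + 1/15) = 3.1350
t = (x̄₁ - x̄₂)/SE = (47 - 57)/3.1350 = -3.1898
df = 34, t-critical = ±2.728
Decision: reject H₀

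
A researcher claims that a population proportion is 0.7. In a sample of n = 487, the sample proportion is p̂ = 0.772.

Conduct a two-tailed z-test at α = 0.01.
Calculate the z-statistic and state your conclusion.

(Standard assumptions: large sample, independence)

Answer: z = 3.4672, reject H₀

Derivation:
H₀: p = 0.7, H₁: p ≠ 0.7
Standard error: SE = √(p₀(1-p₀)/n) = √(0.7×0.3/487) = 0.020766
z-statistic: z = (p̂ - p₀)/SE = (0.772 - 0.7)/0.020766 = 3.4672
Critical value: z_0.005 = ±2.576
p-value = 0.0005
Decision: reject H₀ at α = 0.01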